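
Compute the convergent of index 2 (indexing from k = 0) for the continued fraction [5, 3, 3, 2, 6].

53/10

Using pₖ = aₖpₖ₋₁ + pₖ₋₂, qₖ = aₖqₖ₋₁ + qₖ₋₂ (with p₋₁=1, p₋₂=0, q₋₁=0, q₋₂=1):
  k=0: a=5, p=5, q=1
  k=1: a=3, p=16, q=3
  k=2: a=3, p=53, q=10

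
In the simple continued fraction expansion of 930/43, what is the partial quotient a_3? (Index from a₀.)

1

930 = 21·43 + 27   →  a_0 = 21
43 = 1·27 + 16   →  a_1 = 1
27 = 1·16 + 11   →  a_2 = 1
16 = 1·11 + 5   →  a_3 = 1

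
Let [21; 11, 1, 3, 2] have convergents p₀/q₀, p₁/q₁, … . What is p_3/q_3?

Using pₖ = aₖpₖ₋₁ + pₖ₋₂, qₖ = aₖqₖ₋₁ + qₖ₋₂ (with p₋₁=1, p₋₂=0, q₋₁=0, q₋₂=1):
  k=0: a=21, p=21, q=1
  k=1: a=11, p=232, q=11
  k=2: a=1, p=253, q=12
  k=3: a=3, p=991, q=47

991/47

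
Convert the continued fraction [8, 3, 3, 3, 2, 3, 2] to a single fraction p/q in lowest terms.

4965/598

Using pₖ = aₖpₖ₋₁ + pₖ₋₂ and qₖ = aₖqₖ₋₁ + qₖ₋₂:
  k=0: a=8, p=8, q=1
  k=1: a=3, p=25, q=3
  k=2: a=3, p=83, q=10
  k=3: a=3, p=274, q=33
  k=4: a=2, p=631, q=76
  k=5: a=3, p=2167, q=261
  k=6: a=2, p=4965, q=598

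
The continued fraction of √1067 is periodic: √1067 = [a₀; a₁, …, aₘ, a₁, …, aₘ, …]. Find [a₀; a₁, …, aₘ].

[32; 1, 1, 1, 64]

a₀ = ⌊√1067⌋ = 32.
With m₀=0, d₀=1 and mₖ₊₁ = dₖaₖ − mₖ, dₖ₊₁ = (n − mₖ₊₁²)/dₖ, aₖ₊₁ = ⌊(a₀+mₖ₊₁)/dₖ₊₁⌋:
  k=1: m=32, d=43, a=1
  k=2: m=11, d=22, a=1
  k=3: m=11, d=43, a=1
  k=4: m=32, d=1, a=64
d=1 and a=2a₀=64 at k=4, so the next step gives (m, d) = (32, 43) again — its k=1 value — and the period has length 4.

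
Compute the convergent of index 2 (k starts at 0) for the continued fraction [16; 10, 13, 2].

Using pₖ = aₖpₖ₋₁ + pₖ₋₂, qₖ = aₖqₖ₋₁ + qₖ₋₂ (with p₋₁=1, p₋₂=0, q₋₁=0, q₋₂=1):
  k=0: a=16, p=16, q=1
  k=1: a=10, p=161, q=10
  k=2: a=13, p=2109, q=131

2109/131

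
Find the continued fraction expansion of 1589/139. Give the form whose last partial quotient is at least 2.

[11; 2, 3, 6, 3]

1589 = 11*139 + 60
139 = 2*60 + 19
60 = 3*19 + 3
19 = 6*3 + 1
3 = 3*1 + 0  (stop)
So 1589/139 = [11; 2, 3, 6, 3].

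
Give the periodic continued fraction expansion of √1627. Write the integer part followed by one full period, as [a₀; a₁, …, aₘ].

[40; 2, 1, 39, 1, 2, 80]

a₀ = ⌊√1627⌋ = 40.
With m₀=0, d₀=1 and mₖ₊₁ = dₖaₖ − mₖ, dₖ₊₁ = (n − mₖ₊₁²)/dₖ, aₖ₊₁ = ⌊(a₀+mₖ₊₁)/dₖ₊₁⌋:
  k=1: m=40, d=27, a=2
  k=2: m=14, d=53, a=1
  k=3: m=39, d=2, a=39
  k=4: m=39, d=53, a=1
  k=5: m=14, d=27, a=2
  k=6: m=40, d=1, a=80
d=1 and a=2a₀=80 at k=6, so the next step gives (m, d) = (40, 27) again — its k=1 value — and the period has length 6.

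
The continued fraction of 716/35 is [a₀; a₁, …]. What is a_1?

2

716 = 20·35 + 16   →  a_0 = 20
35 = 2·16 + 3   →  a_1 = 2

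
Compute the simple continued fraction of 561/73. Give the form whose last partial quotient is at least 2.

561 = 7*73 + 50
73 = 1*50 + 23
50 = 2*23 + 4
23 = 5*4 + 3
4 = 1*3 + 1
3 = 3*1 + 0  (stop)
So 561/73 = [7; 1, 2, 5, 1, 3].

[7; 1, 2, 5, 1, 3]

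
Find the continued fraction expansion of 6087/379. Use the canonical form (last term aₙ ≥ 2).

[16; 16, 2, 11]

6087 = 16·379 + 23
379 = 16·23 + 11
23 = 2·11 + 1
11 = 11·1 + 0  (stop)
So 6087/379 = [16; 16, 2, 11].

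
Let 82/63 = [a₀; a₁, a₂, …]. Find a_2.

82 = 1·63 + 19   →  a_0 = 1
63 = 3·19 + 6   →  a_1 = 3
19 = 3·6 + 1   →  a_2 = 3

3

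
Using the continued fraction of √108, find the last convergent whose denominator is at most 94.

√108 = [10; 2, 1, 1, 4, 1, 1, 2, 20, …] (period length 8).
Convergents:
  p_0/q_0 = 10/1
  p_1/q_1 = 21/2
  p_2/q_2 = 31/3
  p_3/q_3 = 52/5
  p_4/q_4 = 239/23
  p_5/q_5 = 291/28
  p_6/q_6 = 530/51
  p_7/q_7 = 1351/130
q_6 = 51 ≤ 94 < 130 = q_7, so the answer is 530/51.

530/51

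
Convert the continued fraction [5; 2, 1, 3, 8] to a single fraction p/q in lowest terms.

Using pₖ = aₖpₖ₋₁ + pₖ₋₂ and qₖ = aₖqₖ₋₁ + qₖ₋₂:
  k=0: a=5, p=5, q=1
  k=1: a=2, p=11, q=2
  k=2: a=1, p=16, q=3
  k=3: a=3, p=59, q=11
  k=4: a=8, p=488, q=91

488/91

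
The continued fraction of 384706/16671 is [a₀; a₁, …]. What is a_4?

384706 = 23·16671 + 1273   →  a_0 = 23
16671 = 13·1273 + 122   →  a_1 = 13
1273 = 10·122 + 53   →  a_2 = 10
122 = 2·53 + 16   →  a_3 = 2
53 = 3·16 + 5   →  a_4 = 3

3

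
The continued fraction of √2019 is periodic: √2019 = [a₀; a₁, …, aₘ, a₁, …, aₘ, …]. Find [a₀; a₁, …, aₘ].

a₀ = ⌊√2019⌋ = 44.
With m₀=0, d₀=1 and mₖ₊₁ = dₖaₖ − mₖ, dₖ₊₁ = (n − mₖ₊₁²)/dₖ, aₖ₊₁ = ⌊(a₀+mₖ₊₁)/dₖ₊₁⌋:
  k=1: m=44, d=83, a=1
  k=2: m=39, d=6, a=13
  k=3: m=39, d=83, a=1
  k=4: m=44, d=1, a=88
d=1 and a=2a₀=88 at k=4, so the next step gives (m, d) = (44, 83) again — its k=1 value — and the period has length 4.

[44; 1, 13, 1, 88]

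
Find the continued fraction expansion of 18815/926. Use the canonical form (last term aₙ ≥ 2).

18815 = 20·926 + 295
926 = 3·295 + 41
295 = 7·41 + 8
41 = 5·8 + 1
8 = 8·1 + 0  (stop)
So 18815/926 = [20; 3, 7, 5, 8].

[20; 3, 7, 5, 8]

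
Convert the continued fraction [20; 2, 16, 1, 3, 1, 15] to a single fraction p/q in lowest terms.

55987/2733

Using pₖ = aₖpₖ₋₁ + pₖ₋₂ and qₖ = aₖqₖ₋₁ + qₖ₋₂:
  k=0: a=20, p=20, q=1
  k=1: a=2, p=41, q=2
  k=2: a=16, p=676, q=33
  k=3: a=1, p=717, q=35
  k=4: a=3, p=2827, q=138
  k=5: a=1, p=3544, q=173
  k=6: a=15, p=55987, q=2733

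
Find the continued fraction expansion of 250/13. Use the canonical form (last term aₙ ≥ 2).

250 = 19×13 + 3
13 = 4×3 + 1
3 = 3×1 + 0  (stop)
So 250/13 = [19; 4, 3].

[19; 4, 3]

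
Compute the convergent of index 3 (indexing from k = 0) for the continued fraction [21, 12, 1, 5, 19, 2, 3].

1623/77

Using pₖ = aₖpₖ₋₁ + pₖ₋₂, qₖ = aₖqₖ₋₁ + qₖ₋₂ (with p₋₁=1, p₋₂=0, q₋₁=0, q₋₂=1):
  k=0: a=21, p=21, q=1
  k=1: a=12, p=253, q=12
  k=2: a=1, p=274, q=13
  k=3: a=5, p=1623, q=77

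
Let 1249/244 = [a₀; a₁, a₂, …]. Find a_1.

8

1249 = 5·244 + 29   →  a_0 = 5
244 = 8·29 + 12   →  a_1 = 8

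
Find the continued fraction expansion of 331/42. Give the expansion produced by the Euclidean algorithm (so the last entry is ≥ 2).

331 = 7*42 + 37
42 = 1*37 + 5
37 = 7*5 + 2
5 = 2*2 + 1
2 = 2*1 + 0  (stop)
So 331/42 = [7; 1, 7, 2, 2].

[7; 1, 7, 2, 2]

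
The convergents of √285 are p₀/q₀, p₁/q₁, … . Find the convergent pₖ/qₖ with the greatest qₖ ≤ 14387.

√285 = [16; 1, 7, 2, 7, 1, 32, …] (period length 6).
Convergents:
  p_0/q_0 = 16/1
  p_1/q_1 = 17/1
  p_2/q_2 = 135/8
  p_3/q_3 = 287/17
  p_4/q_4 = 2144/127
  p_5/q_5 = 2431/144
  p_6/q_6 = 79936/4735
  p_7/q_7 = 82367/4879
  p_8/q_8 = 656505/38888
q_7 = 4879 ≤ 14387 < 38888 = q_8, so the answer is 82367/4879.

82367/4879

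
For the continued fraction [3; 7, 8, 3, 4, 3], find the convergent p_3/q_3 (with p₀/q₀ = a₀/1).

Using pₖ = aₖpₖ₋₁ + pₖ₋₂, qₖ = aₖqₖ₋₁ + qₖ₋₂ (with p₋₁=1, p₋₂=0, q₋₁=0, q₋₂=1):
  k=0: a=3, p=3, q=1
  k=1: a=7, p=22, q=7
  k=2: a=8, p=179, q=57
  k=3: a=3, p=559, q=178

559/178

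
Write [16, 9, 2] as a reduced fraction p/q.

306/19

Fold from the inside: start with 2/1.
  9 + 1/2 = 19/2
  16 + 2/19 = 306/19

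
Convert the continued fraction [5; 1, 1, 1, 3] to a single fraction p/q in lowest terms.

62/11

Using pₖ = aₖpₖ₋₁ + pₖ₋₂ and qₖ = aₖqₖ₋₁ + qₖ₋₂:
  k=0: a=5, p=5, q=1
  k=1: a=1, p=6, q=1
  k=2: a=1, p=11, q=2
  k=3: a=1, p=17, q=3
  k=4: a=3, p=62, q=11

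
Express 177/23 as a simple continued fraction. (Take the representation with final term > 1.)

[7; 1, 2, 3, 2]

177 = 7*23 + 16
23 = 1*16 + 7
16 = 2*7 + 2
7 = 3*2 + 1
2 = 2*1 + 0  (stop)
So 177/23 = [7; 1, 2, 3, 2].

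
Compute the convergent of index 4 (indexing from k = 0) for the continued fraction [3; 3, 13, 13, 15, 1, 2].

Using pₖ = aₖpₖ₋₁ + pₖ₋₂, qₖ = aₖqₖ₋₁ + qₖ₋₂ (with p₋₁=1, p₋₂=0, q₋₁=0, q₋₂=1):
  k=0: a=3, p=3, q=1
  k=1: a=3, p=10, q=3
  k=2: a=13, p=133, q=40
  k=3: a=13, p=1739, q=523
  k=4: a=15, p=26218, q=7885

26218/7885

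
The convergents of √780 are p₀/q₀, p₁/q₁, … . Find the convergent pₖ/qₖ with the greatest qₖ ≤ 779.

√780 = [27; 1, 12, 1, 54, …] (period length 4).
Convergents:
  p_0/q_0 = 27/1
  p_1/q_1 = 28/1
  p_2/q_2 = 363/13
  p_3/q_3 = 391/14
  p_4/q_4 = 21477/769
  p_5/q_5 = 21868/783
q_4 = 769 ≤ 779 < 783 = q_5, so the answer is 21477/769.

21477/769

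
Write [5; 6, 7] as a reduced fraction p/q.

Using pₖ = aₖpₖ₋₁ + pₖ₋₂ and qₖ = aₖqₖ₋₁ + qₖ₋₂:
  k=0: a=5, p=5, q=1
  k=1: a=6, p=31, q=6
  k=2: a=7, p=222, q=43

222/43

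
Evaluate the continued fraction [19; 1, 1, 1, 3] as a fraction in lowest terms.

Using pₖ = aₖpₖ₋₁ + pₖ₋₂ and qₖ = aₖqₖ₋₁ + qₖ₋₂:
  k=0: a=19, p=19, q=1
  k=1: a=1, p=20, q=1
  k=2: a=1, p=39, q=2
  k=3: a=1, p=59, q=3
  k=4: a=3, p=216, q=11

216/11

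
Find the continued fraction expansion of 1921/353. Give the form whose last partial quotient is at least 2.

1921 = 5*353 + 156
353 = 2*156 + 41
156 = 3*41 + 33
41 = 1*33 + 8
33 = 4*8 + 1
8 = 8*1 + 0  (stop)
So 1921/353 = [5; 2, 3, 1, 4, 8].

[5; 2, 3, 1, 4, 8]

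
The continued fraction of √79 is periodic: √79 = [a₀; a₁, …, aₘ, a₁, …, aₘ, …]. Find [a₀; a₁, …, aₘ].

[8; 1, 7, 1, 16]

a₀ = ⌊√79⌋ = 8.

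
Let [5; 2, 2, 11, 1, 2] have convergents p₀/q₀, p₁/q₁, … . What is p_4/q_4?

335/62

Using pₖ = aₖpₖ₋₁ + pₖ₋₂, qₖ = aₖqₖ₋₁ + qₖ₋₂ (with p₋₁=1, p₋₂=0, q₋₁=0, q₋₂=1):
  k=0: a=5, p=5, q=1
  k=1: a=2, p=11, q=2
  k=2: a=2, p=27, q=5
  k=3: a=11, p=308, q=57
  k=4: a=1, p=335, q=62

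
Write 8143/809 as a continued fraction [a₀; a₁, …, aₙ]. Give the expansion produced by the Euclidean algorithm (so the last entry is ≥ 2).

[10; 15, 3, 1, 3, 1, 2]

8143 = 10·809 + 53
809 = 15·53 + 14
53 = 3·14 + 11
14 = 1·11 + 3
11 = 3·3 + 2
3 = 1·2 + 1
2 = 2·1 + 0  (stop)
So 8143/809 = [10; 15, 3, 1, 3, 1, 2].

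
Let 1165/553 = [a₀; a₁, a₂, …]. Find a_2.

2

1165 = 2·553 + 59   →  a_0 = 2
553 = 9·59 + 22   →  a_1 = 9
59 = 2·22 + 15   →  a_2 = 2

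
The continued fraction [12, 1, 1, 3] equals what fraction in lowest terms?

88/7

Using pₖ = aₖpₖ₋₁ + pₖ₋₂ and qₖ = aₖqₖ₋₁ + qₖ₋₂:
  k=0: a=12, p=12, q=1
  k=1: a=1, p=13, q=1
  k=2: a=1, p=25, q=2
  k=3: a=3, p=88, q=7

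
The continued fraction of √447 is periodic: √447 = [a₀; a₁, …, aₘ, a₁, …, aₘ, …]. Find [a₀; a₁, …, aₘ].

[21; 7, 42]

a₀ = ⌊√447⌋ = 21.
With m₀=0, d₀=1 and mₖ₊₁ = dₖaₖ − mₖ, dₖ₊₁ = (n − mₖ₊₁²)/dₖ, aₖ₊₁ = ⌊(a₀+mₖ₊₁)/dₖ₊₁⌋:
  k=1: m=21, d=6, a=7
  k=2: m=21, d=1, a=42
d=1 and a=2a₀=42 at k=2, so the next step gives (m, d) = (21, 6) again — its k=1 value — and the period has length 2.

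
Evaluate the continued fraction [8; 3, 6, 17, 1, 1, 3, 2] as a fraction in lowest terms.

44798/5387

Fold from the inside: start with 2/1.
  3 + 1/2 = 7/2
  1 + 2/7 = 9/7
  1 + 7/9 = 16/9
  17 + 9/16 = 281/16
  6 + 16/281 = 1702/281
  3 + 281/1702 = 5387/1702
  8 + 1702/5387 = 44798/5387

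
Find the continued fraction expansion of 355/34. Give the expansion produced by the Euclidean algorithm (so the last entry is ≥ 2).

355 = 10×34 + 15
34 = 2×15 + 4
15 = 3×4 + 3
4 = 1×3 + 1
3 = 3×1 + 0  (stop)
So 355/34 = [10; 2, 3, 1, 3].

[10; 2, 3, 1, 3]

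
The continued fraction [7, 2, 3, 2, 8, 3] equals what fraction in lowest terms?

3131/421

Using pₖ = aₖpₖ₋₁ + pₖ₋₂ and qₖ = aₖqₖ₋₁ + qₖ₋₂:
  k=0: a=7, p=7, q=1
  k=1: a=2, p=15, q=2
  k=2: a=3, p=52, q=7
  k=3: a=2, p=119, q=16
  k=4: a=8, p=1004, q=135
  k=5: a=3, p=3131, q=421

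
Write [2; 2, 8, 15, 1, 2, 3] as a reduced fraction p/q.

Fold from the inside: start with 3/1.
  2 + 1/3 = 7/3
  1 + 3/7 = 10/7
  15 + 7/10 = 157/10
  8 + 10/157 = 1266/157
  2 + 157/1266 = 2689/1266
  2 + 1266/2689 = 6644/2689

6644/2689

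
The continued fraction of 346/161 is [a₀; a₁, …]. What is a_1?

346 = 2·161 + 24   →  a_0 = 2
161 = 6·24 + 17   →  a_1 = 6

6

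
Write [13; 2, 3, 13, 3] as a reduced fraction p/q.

3841/286

Fold from the inside: start with 3/1.
  13 + 1/3 = 40/3
  3 + 3/40 = 123/40
  2 + 40/123 = 286/123
  13 + 123/286 = 3841/286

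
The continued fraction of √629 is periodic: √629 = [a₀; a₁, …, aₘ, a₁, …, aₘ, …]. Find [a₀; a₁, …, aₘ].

[25; 12, 1, 1, 12, 50]

a₀ = ⌊√629⌋ = 25.
With m₀=0, d₀=1 and mₖ₊₁ = dₖaₖ − mₖ, dₖ₊₁ = (n − mₖ₊₁²)/dₖ, aₖ₊₁ = ⌊(a₀+mₖ₊₁)/dₖ₊₁⌋:
  k=1: m=25, d=4, a=12
  k=2: m=23, d=25, a=1
  k=3: m=2, d=25, a=1
  k=4: m=23, d=4, a=12
  k=5: m=25, d=1, a=50
d=1 and a=2a₀=50 at k=5, so the next step gives (m, d) = (25, 4) again — its k=1 value — and the period has length 5.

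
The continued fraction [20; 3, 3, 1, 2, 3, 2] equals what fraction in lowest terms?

5645/278

Fold from the inside: start with 2/1.
  3 + 1/2 = 7/2
  2 + 2/7 = 16/7
  1 + 7/16 = 23/16
  3 + 16/23 = 85/23
  3 + 23/85 = 278/85
  20 + 85/278 = 5645/278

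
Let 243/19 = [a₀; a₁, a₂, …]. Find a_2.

3

243 = 12·19 + 15   →  a_0 = 12
19 = 1·15 + 4   →  a_1 = 1
15 = 3·4 + 3   →  a_2 = 3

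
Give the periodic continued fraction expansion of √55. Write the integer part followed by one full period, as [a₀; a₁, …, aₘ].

[7; 2, 2, 2, 14]

a₀ = ⌊√55⌋ = 7.
With m₀=0, d₀=1 and mₖ₊₁ = dₖaₖ − mₖ, dₖ₊₁ = (n − mₖ₊₁²)/dₖ, aₖ₊₁ = ⌊(a₀+mₖ₊₁)/dₖ₊₁⌋:
  k=1: m=7, d=6, a=2
  k=2: m=5, d=5, a=2
  k=3: m=5, d=6, a=2
  k=4: m=7, d=1, a=14
d=1 and a=2a₀=14 at k=4, so the next step gives (m, d) = (7, 6) again — its k=1 value — and the period has length 4.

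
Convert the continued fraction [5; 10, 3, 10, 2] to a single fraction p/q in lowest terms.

Using pₖ = aₖpₖ₋₁ + pₖ₋₂ and qₖ = aₖqₖ₋₁ + qₖ₋₂:
  k=0: a=5, p=5, q=1
  k=1: a=10, p=51, q=10
  k=2: a=3, p=158, q=31
  k=3: a=10, p=1631, q=320
  k=4: a=2, p=3420, q=671

3420/671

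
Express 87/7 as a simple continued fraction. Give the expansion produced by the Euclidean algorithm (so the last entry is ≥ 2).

87 = 12×7 + 3
7 = 2×3 + 1
3 = 3×1 + 0  (stop)
So 87/7 = [12; 2, 3].

[12; 2, 3]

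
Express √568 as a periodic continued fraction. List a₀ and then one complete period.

[23; 1, 4, 1, 46]

a₀ = ⌊√568⌋ = 23.
With m₀=0, d₀=1 and mₖ₊₁ = dₖaₖ − mₖ, dₖ₊₁ = (n − mₖ₊₁²)/dₖ, aₖ₊₁ = ⌊(a₀+mₖ₊₁)/dₖ₊₁⌋:
  k=1: m=23, d=39, a=1
  k=2: m=16, d=8, a=4
  k=3: m=16, d=39, a=1
  k=4: m=23, d=1, a=46
d=1 and a=2a₀=46 at k=4, so the next step gives (m, d) = (23, 39) again — its k=1 value — and the period has length 4.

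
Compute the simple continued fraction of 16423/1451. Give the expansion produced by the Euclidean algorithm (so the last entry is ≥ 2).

16423 = 11·1451 + 462
1451 = 3·462 + 65
462 = 7·65 + 7
65 = 9·7 + 2
7 = 3·2 + 1
2 = 2·1 + 0  (stop)
So 16423/1451 = [11; 3, 7, 9, 3, 2].

[11; 3, 7, 9, 3, 2]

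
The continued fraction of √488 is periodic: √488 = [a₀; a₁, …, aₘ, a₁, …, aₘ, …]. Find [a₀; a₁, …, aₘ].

a₀ = ⌊√488⌋ = 22.
With m₀=0, d₀=1 and mₖ₊₁ = dₖaₖ − mₖ, dₖ₊₁ = (n − mₖ₊₁²)/dₖ, aₖ₊₁ = ⌊(a₀+mₖ₊₁)/dₖ₊₁⌋:
  k=1: m=22, d=4, a=11
  k=2: m=22, d=1, a=44
d=1 and a=2a₀=44 at k=2, so the next step gives (m, d) = (22, 4) again — its k=1 value — and the period has length 2.

[22; 11, 44]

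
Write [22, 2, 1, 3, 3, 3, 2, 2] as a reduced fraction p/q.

14915/667

Using pₖ = aₖpₖ₋₁ + pₖ₋₂ and qₖ = aₖqₖ₋₁ + qₖ₋₂:
  k=0: a=22, p=22, q=1
  k=1: a=2, p=45, q=2
  k=2: a=1, p=67, q=3
  k=3: a=3, p=246, q=11
  k=4: a=3, p=805, q=36
  k=5: a=3, p=2661, q=119
  k=6: a=2, p=6127, q=274
  k=7: a=2, p=14915, q=667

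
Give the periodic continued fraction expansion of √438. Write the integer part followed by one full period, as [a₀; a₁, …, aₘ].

[20; 1, 12, 1, 40]

a₀ = ⌊√438⌋ = 20.
With m₀=0, d₀=1 and mₖ₊₁ = dₖaₖ − mₖ, dₖ₊₁ = (n − mₖ₊₁²)/dₖ, aₖ₊₁ = ⌊(a₀+mₖ₊₁)/dₖ₊₁⌋:
  k=1: m=20, d=38, a=1
  k=2: m=18, d=3, a=12
  k=3: m=18, d=38, a=1
  k=4: m=20, d=1, a=40
d=1 and a=2a₀=40 at k=4, so the next step gives (m, d) = (20, 38) again — its k=1 value — and the period has length 4.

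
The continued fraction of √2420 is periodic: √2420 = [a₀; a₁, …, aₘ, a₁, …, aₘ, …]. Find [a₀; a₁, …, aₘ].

a₀ = ⌊√2420⌋ = 49.
With m₀=0, d₀=1 and mₖ₊₁ = dₖaₖ − mₖ, dₖ₊₁ = (n − mₖ₊₁²)/dₖ, aₖ₊₁ = ⌊(a₀+mₖ₊₁)/dₖ₊₁⌋:
  k=1: m=49, d=19, a=5
  k=2: m=46, d=16, a=5
  k=3: m=34, d=79, a=1
  k=4: m=45, d=5, a=18
  k=5: m=45, d=79, a=1
  k=6: m=34, d=16, a=5
  k=7: m=46, d=19, a=5
  k=8: m=49, d=1, a=98
d=1 and a=2a₀=98 at k=8, so the next step gives (m, d) = (49, 19) again — its k=1 value — and the period has length 8.

[49; 5, 5, 1, 18, 1, 5, 5, 98]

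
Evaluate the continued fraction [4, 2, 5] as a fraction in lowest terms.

Using pₖ = aₖpₖ₋₁ + pₖ₋₂ and qₖ = aₖqₖ₋₁ + qₖ₋₂:
  k=0: a=4, p=4, q=1
  k=1: a=2, p=9, q=2
  k=2: a=5, p=49, q=11

49/11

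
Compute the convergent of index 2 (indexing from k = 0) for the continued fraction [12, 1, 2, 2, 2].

Using pₖ = aₖpₖ₋₁ + pₖ₋₂, qₖ = aₖqₖ₋₁ + qₖ₋₂ (with p₋₁=1, p₋₂=0, q₋₁=0, q₋₂=1):
  k=0: a=12, p=12, q=1
  k=1: a=1, p=13, q=1
  k=2: a=2, p=38, q=3

38/3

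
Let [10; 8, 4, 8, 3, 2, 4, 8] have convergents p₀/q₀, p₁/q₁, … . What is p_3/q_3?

Using pₖ = aₖpₖ₋₁ + pₖ₋₂, qₖ = aₖqₖ₋₁ + qₖ₋₂ (with p₋₁=1, p₋₂=0, q₋₁=0, q₋₂=1):
  k=0: a=10, p=10, q=1
  k=1: a=8, p=81, q=8
  k=2: a=4, p=334, q=33
  k=3: a=8, p=2753, q=272

2753/272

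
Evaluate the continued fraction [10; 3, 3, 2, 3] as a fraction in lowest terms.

814/79

Using pₖ = aₖpₖ₋₁ + pₖ₋₂ and qₖ = aₖqₖ₋₁ + qₖ₋₂:
  k=0: a=10, p=10, q=1
  k=1: a=3, p=31, q=3
  k=2: a=3, p=103, q=10
  k=3: a=2, p=237, q=23
  k=4: a=3, p=814, q=79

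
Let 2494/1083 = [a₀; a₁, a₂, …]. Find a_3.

2494 = 2·1083 + 328   →  a_0 = 2
1083 = 3·328 + 99   →  a_1 = 3
328 = 3·99 + 31   →  a_2 = 3
99 = 3·31 + 6   →  a_3 = 3

3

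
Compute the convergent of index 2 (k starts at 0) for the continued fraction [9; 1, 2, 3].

29/3

Using pₖ = aₖpₖ₋₁ + pₖ₋₂, qₖ = aₖqₖ₋₁ + qₖ₋₂ (with p₋₁=1, p₋₂=0, q₋₁=0, q₋₂=1):
  k=0: a=9, p=9, q=1
  k=1: a=1, p=10, q=1
  k=2: a=2, p=29, q=3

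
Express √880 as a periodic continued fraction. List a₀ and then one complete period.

[29; 1, 1, 1, 58]

a₀ = ⌊√880⌋ = 29.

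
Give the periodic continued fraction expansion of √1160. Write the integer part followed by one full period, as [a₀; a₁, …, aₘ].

a₀ = ⌊√1160⌋ = 34.
With m₀=0, d₀=1 and mₖ₊₁ = dₖaₖ − mₖ, dₖ₊₁ = (n − mₖ₊₁²)/dₖ, aₖ₊₁ = ⌊(a₀+mₖ₊₁)/dₖ₊₁⌋:
  k=1: m=34, d=4, a=17
  k=2: m=34, d=1, a=68
d=1 and a=2a₀=68 at k=2, so the next step gives (m, d) = (34, 4) again — its k=1 value — and the period has length 2.

[34; 17, 68]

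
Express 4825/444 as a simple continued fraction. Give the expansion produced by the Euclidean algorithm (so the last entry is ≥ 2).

[10; 1, 6, 1, 1, 9, 3]

4825 = 10*444 + 385
444 = 1*385 + 59
385 = 6*59 + 31
59 = 1*31 + 28
31 = 1*28 + 3
28 = 9*3 + 1
3 = 3*1 + 0  (stop)
So 4825/444 = [10; 1, 6, 1, 1, 9, 3].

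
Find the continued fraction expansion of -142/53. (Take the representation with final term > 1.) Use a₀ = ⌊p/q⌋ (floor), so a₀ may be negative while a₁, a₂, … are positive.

-142 = -3*53 + 17
53 = 3*17 + 2
17 = 8*2 + 1
2 = 2*1 + 0  (stop)
So -142/53 = [-3; 3, 8, 2].

[-3; 3, 8, 2]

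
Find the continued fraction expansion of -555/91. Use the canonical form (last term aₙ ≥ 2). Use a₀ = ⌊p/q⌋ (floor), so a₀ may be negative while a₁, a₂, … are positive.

[-7; 1, 9, 9]

-555 = -7×91 + 82
91 = 1×82 + 9
82 = 9×9 + 1
9 = 9×1 + 0  (stop)
So -555/91 = [-7; 1, 9, 9].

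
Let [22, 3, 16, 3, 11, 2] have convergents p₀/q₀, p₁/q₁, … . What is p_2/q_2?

Using pₖ = aₖpₖ₋₁ + pₖ₋₂, qₖ = aₖqₖ₋₁ + qₖ₋₂ (with p₋₁=1, p₋₂=0, q₋₁=0, q₋₂=1):
  k=0: a=22, p=22, q=1
  k=1: a=3, p=67, q=3
  k=2: a=16, p=1094, q=49

1094/49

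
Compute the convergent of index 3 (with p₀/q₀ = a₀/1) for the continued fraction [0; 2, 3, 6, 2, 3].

19/44

Using pₖ = aₖpₖ₋₁ + pₖ₋₂, qₖ = aₖqₖ₋₁ + qₖ₋₂ (with p₋₁=1, p₋₂=0, q₋₁=0, q₋₂=1):
  k=0: a=0, p=0, q=1
  k=1: a=2, p=1, q=2
  k=2: a=3, p=3, q=7
  k=3: a=6, p=19, q=44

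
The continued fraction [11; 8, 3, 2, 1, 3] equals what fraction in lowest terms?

3414/307

Fold from the inside: start with 3/1.
  1 + 1/3 = 4/3
  2 + 3/4 = 11/4
  3 + 4/11 = 37/11
  8 + 11/37 = 307/37
  11 + 37/307 = 3414/307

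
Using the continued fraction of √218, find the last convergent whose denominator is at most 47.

251/17

√218 = [14; 1, 3, 3, 1, 28, …] (period length 5).
Convergents:
  p_0/q_0 = 14/1
  p_1/q_1 = 15/1
  p_2/q_2 = 59/4
  p_3/q_3 = 192/13
  p_4/q_4 = 251/17
  p_5/q_5 = 7220/489
q_4 = 17 ≤ 47 < 489 = q_5, so the answer is 251/17.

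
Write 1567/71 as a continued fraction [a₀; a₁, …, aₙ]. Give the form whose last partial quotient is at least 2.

[22; 14, 5]

1567 = 22*71 + 5
71 = 14*5 + 1
5 = 5*1 + 0  (stop)
So 1567/71 = [22; 14, 5].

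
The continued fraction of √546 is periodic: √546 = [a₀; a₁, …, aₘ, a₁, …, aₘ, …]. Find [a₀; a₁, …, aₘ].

[23; 2, 1, 2, 1, 2, 46]

a₀ = ⌊√546⌋ = 23.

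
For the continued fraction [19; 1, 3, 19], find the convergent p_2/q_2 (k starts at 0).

Using pₖ = aₖpₖ₋₁ + pₖ₋₂, qₖ = aₖqₖ₋₁ + qₖ₋₂ (with p₋₁=1, p₋₂=0, q₋₁=0, q₋₂=1):
  k=0: a=19, p=19, q=1
  k=1: a=1, p=20, q=1
  k=2: a=3, p=79, q=4

79/4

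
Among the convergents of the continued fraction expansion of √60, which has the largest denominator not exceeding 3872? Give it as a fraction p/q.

28327/3657

√60 = [7; 1, 2, 1, 14, …] (period length 4).
Convergents:
  p_0/q_0 = 7/1
  p_1/q_1 = 8/1
  p_2/q_2 = 23/3
  p_3/q_3 = 31/4
  p_4/q_4 = 457/59
  p_5/q_5 = 488/63
  p_6/q_6 = 1433/185
  p_7/q_7 = 1921/248
  p_8/q_8 = 28327/3657
  p_9/q_9 = 30248/3905
q_8 = 3657 ≤ 3872 < 3905 = q_9, so the answer is 28327/3657.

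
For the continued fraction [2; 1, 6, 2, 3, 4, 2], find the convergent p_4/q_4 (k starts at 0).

Using pₖ = aₖpₖ₋₁ + pₖ₋₂, qₖ = aₖqₖ₋₁ + qₖ₋₂ (with p₋₁=1, p₋₂=0, q₋₁=0, q₋₂=1):
  k=0: a=2, p=2, q=1
  k=1: a=1, p=3, q=1
  k=2: a=6, p=20, q=7
  k=3: a=2, p=43, q=15
  k=4: a=3, p=149, q=52

149/52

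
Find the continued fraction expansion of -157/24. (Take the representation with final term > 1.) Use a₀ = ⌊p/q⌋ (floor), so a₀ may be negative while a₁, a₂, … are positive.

[-7; 2, 5, 2]

-157 = -7×24 + 11
24 = 2×11 + 2
11 = 5×2 + 1
2 = 2×1 + 0  (stop)
So -157/24 = [-7; 2, 5, 2].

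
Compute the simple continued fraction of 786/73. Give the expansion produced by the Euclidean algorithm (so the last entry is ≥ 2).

786 = 10·73 + 56
73 = 1·56 + 17
56 = 3·17 + 5
17 = 3·5 + 2
5 = 2·2 + 1
2 = 2·1 + 0  (stop)
So 786/73 = [10; 1, 3, 3, 2, 2].

[10; 1, 3, 3, 2, 2]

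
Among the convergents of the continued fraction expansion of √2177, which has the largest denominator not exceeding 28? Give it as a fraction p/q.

140/3

√2177 = [46; 1, 1, 1, 12, 1, 1, 1, 92, …] (period length 8).
Convergents:
  p_0/q_0 = 46/1
  p_1/q_1 = 47/1
  p_2/q_2 = 93/2
  p_3/q_3 = 140/3
  p_4/q_4 = 1773/38
q_3 = 3 ≤ 28 < 38 = q_4, so the answer is 140/3.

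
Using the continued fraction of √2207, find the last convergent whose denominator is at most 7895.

√2207 = [46; 1, 45, 1, 92, …] (period length 4).
Convergents:
  p_0/q_0 = 46/1
  p_1/q_1 = 47/1
  p_2/q_2 = 2161/46
  p_3/q_3 = 2208/47
  p_4/q_4 = 205297/4370
  p_5/q_5 = 207505/4417
  p_6/q_6 = 9543022/203135
q_5 = 4417 ≤ 7895 < 203135 = q_6, so the answer is 207505/4417.

207505/4417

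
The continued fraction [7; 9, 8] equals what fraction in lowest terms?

519/73

Fold from the inside: start with 8/1.
  9 + 1/8 = 73/8
  7 + 8/73 = 519/73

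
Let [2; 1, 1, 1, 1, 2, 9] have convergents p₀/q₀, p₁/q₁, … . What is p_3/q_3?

8/3

Using pₖ = aₖpₖ₋₁ + pₖ₋₂, qₖ = aₖqₖ₋₁ + qₖ₋₂ (with p₋₁=1, p₋₂=0, q₋₁=0, q₋₂=1):
  k=0: a=2, p=2, q=1
  k=1: a=1, p=3, q=1
  k=2: a=1, p=5, q=2
  k=3: a=1, p=8, q=3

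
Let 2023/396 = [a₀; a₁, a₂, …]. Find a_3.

1

2023 = 5·396 + 43   →  a_0 = 5
396 = 9·43 + 9   →  a_1 = 9
43 = 4·9 + 7   →  a_2 = 4
9 = 1·7 + 2   →  a_3 = 1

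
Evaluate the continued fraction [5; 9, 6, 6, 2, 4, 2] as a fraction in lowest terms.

Using pₖ = aₖpₖ₋₁ + pₖ₋₂ and qₖ = aₖqₖ₋₁ + qₖ₋₂:
  k=0: a=5, p=5, q=1
  k=1: a=9, p=46, q=9
  k=2: a=6, p=281, q=55
  k=3: a=6, p=1732, q=339
  k=4: a=2, p=3745, q=733
  k=5: a=4, p=16712, q=3271
  k=6: a=2, p=37169, q=7275

37169/7275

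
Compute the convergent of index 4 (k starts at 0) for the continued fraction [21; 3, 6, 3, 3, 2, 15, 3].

4242/199

Using pₖ = aₖpₖ₋₁ + pₖ₋₂, qₖ = aₖqₖ₋₁ + qₖ₋₂ (with p₋₁=1, p₋₂=0, q₋₁=0, q₋₂=1):
  k=0: a=21, p=21, q=1
  k=1: a=3, p=64, q=3
  k=2: a=6, p=405, q=19
  k=3: a=3, p=1279, q=60
  k=4: a=3, p=4242, q=199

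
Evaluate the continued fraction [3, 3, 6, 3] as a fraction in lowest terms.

Fold from the inside: start with 3/1.
  6 + 1/3 = 19/3
  3 + 3/19 = 60/19
  3 + 19/60 = 199/60

199/60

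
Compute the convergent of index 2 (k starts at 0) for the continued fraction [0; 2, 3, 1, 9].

Using pₖ = aₖpₖ₋₁ + pₖ₋₂, qₖ = aₖqₖ₋₁ + qₖ₋₂ (with p₋₁=1, p₋₂=0, q₋₁=0, q₋₂=1):
  k=0: a=0, p=0, q=1
  k=1: a=2, p=1, q=2
  k=2: a=3, p=3, q=7

3/7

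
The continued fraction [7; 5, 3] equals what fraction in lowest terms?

Using pₖ = aₖpₖ₋₁ + pₖ₋₂ and qₖ = aₖqₖ₋₁ + qₖ₋₂:
  k=0: a=7, p=7, q=1
  k=1: a=5, p=36, q=5
  k=2: a=3, p=115, q=16

115/16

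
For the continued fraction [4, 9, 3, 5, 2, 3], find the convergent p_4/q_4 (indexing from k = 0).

Using pₖ = aₖpₖ₋₁ + pₖ₋₂, qₖ = aₖqₖ₋₁ + qₖ₋₂ (with p₋₁=1, p₋₂=0, q₋₁=0, q₋₂=1):
  k=0: a=4, p=4, q=1
  k=1: a=9, p=37, q=9
  k=2: a=3, p=115, q=28
  k=3: a=5, p=612, q=149
  k=4: a=2, p=1339, q=326

1339/326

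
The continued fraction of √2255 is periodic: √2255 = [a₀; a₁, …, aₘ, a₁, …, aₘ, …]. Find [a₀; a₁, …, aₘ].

a₀ = ⌊√2255⌋ = 47.

[47; 2, 18, 2, 94]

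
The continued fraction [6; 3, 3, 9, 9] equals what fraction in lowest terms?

5337/847

Fold from the inside: start with 9/1.
  9 + 1/9 = 82/9
  3 + 9/82 = 255/82
  3 + 82/255 = 847/255
  6 + 255/847 = 5337/847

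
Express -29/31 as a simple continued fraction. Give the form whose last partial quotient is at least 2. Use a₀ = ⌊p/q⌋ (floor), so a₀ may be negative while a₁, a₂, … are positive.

-29 = -1×31 + 2
31 = 15×2 + 1
2 = 2×1 + 0  (stop)
So -29/31 = [-1; 15, 2].

[-1; 15, 2]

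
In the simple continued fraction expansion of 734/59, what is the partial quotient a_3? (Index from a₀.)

1

734 = 12·59 + 26   →  a_0 = 12
59 = 2·26 + 7   →  a_1 = 2
26 = 3·7 + 5   →  a_2 = 3
7 = 1·5 + 2   →  a_3 = 1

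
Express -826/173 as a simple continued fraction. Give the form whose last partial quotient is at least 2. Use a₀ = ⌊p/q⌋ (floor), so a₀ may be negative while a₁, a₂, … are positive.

[-5; 4, 2, 3, 2, 2]

-826 = -5*173 + 39
173 = 4*39 + 17
39 = 2*17 + 5
17 = 3*5 + 2
5 = 2*2 + 1
2 = 2*1 + 0  (stop)
So -826/173 = [-5; 4, 2, 3, 2, 2].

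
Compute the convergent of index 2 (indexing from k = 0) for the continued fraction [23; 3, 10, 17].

Using pₖ = aₖpₖ₋₁ + pₖ₋₂, qₖ = aₖqₖ₋₁ + qₖ₋₂ (with p₋₁=1, p₋₂=0, q₋₁=0, q₋₂=1):
  k=0: a=23, p=23, q=1
  k=1: a=3, p=70, q=3
  k=2: a=10, p=723, q=31

723/31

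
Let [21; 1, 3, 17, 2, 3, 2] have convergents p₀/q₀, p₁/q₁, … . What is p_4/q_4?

Using pₖ = aₖpₖ₋₁ + pₖ₋₂, qₖ = aₖqₖ₋₁ + qₖ₋₂ (with p₋₁=1, p₋₂=0, q₋₁=0, q₋₂=1):
  k=0: a=21, p=21, q=1
  k=1: a=1, p=22, q=1
  k=2: a=3, p=87, q=4
  k=3: a=17, p=1501, q=69
  k=4: a=2, p=3089, q=142

3089/142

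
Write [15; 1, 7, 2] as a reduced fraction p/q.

Fold from the inside: start with 2/1.
  7 + 1/2 = 15/2
  1 + 2/15 = 17/15
  15 + 15/17 = 270/17

270/17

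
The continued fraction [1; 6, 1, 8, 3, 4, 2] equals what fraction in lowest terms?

Using pₖ = aₖpₖ₋₁ + pₖ₋₂ and qₖ = aₖqₖ₋₁ + qₖ₋₂:
  k=0: a=1, p=1, q=1
  k=1: a=6, p=7, q=6
  k=2: a=1, p=8, q=7
  k=3: a=8, p=71, q=62
  k=4: a=3, p=221, q=193
  k=5: a=4, p=955, q=834
  k=6: a=2, p=2131, q=1861

2131/1861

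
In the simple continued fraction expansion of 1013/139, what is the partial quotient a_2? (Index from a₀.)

1013 = 7·139 + 40   →  a_0 = 7
139 = 3·40 + 19   →  a_1 = 3
40 = 2·19 + 2   →  a_2 = 2

2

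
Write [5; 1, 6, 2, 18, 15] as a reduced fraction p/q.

Fold from the inside: start with 15/1.
  18 + 1/15 = 271/15
  2 + 15/271 = 557/271
  6 + 271/557 = 3613/557
  1 + 557/3613 = 4170/3613
  5 + 3613/4170 = 24463/4170

24463/4170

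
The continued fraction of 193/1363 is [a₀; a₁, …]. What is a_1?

7

193 = 0·1363 + 193   →  a_0 = 0
1363 = 7·193 + 12   →  a_1 = 7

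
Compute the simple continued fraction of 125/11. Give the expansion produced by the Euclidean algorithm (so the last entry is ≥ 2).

125 = 11*11 + 4
11 = 2*4 + 3
4 = 1*3 + 1
3 = 3*1 + 0  (stop)
So 125/11 = [11; 2, 1, 3].

[11; 2, 1, 3]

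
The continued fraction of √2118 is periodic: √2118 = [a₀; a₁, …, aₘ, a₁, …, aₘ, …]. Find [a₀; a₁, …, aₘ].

[46; 46, 92]

a₀ = ⌊√2118⌋ = 46.
With m₀=0, d₀=1 and mₖ₊₁ = dₖaₖ − mₖ, dₖ₊₁ = (n − mₖ₊₁²)/dₖ, aₖ₊₁ = ⌊(a₀+mₖ₊₁)/dₖ₊₁⌋:
  k=1: m=46, d=2, a=46
  k=2: m=46, d=1, a=92
d=1 and a=2a₀=92 at k=2, so the next step gives (m, d) = (46, 2) again — its k=1 value — and the period has length 2.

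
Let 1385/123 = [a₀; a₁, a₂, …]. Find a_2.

1

1385 = 11·123 + 32   →  a_0 = 11
123 = 3·32 + 27   →  a_1 = 3
32 = 1·27 + 5   →  a_2 = 1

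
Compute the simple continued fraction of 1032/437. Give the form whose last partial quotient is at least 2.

[2; 2, 1, 3, 3, 1, 2, 3]

1032 = 2·437 + 158
437 = 2·158 + 121
158 = 1·121 + 37
121 = 3·37 + 10
37 = 3·10 + 7
10 = 1·7 + 3
7 = 2·3 + 1
3 = 3·1 + 0  (stop)
So 1032/437 = [2; 2, 1, 3, 3, 1, 2, 3].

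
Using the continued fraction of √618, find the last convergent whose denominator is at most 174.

1417/57

√618 = [24; 1, 6, 8, 6, 1, 48, …] (period length 6).
Convergents:
  p_0/q_0 = 24/1
  p_1/q_1 = 25/1
  p_2/q_2 = 174/7
  p_3/q_3 = 1417/57
  p_4/q_4 = 8676/349
q_3 = 57 ≤ 174 < 349 = q_4, so the answer is 1417/57.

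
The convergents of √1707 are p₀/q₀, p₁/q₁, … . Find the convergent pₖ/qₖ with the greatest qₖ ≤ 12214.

√1707 = [41; 3, 6, 41, 6, 3, 82, …] (period length 6).
Convergents:
  p_0/q_0 = 41/1
  p_1/q_1 = 124/3
  p_2/q_2 = 785/19
  p_3/q_3 = 32309/782
  p_4/q_4 = 194639/4711
  p_5/q_5 = 616226/14915
q_4 = 4711 ≤ 12214 < 14915 = q_5, so the answer is 194639/4711.

194639/4711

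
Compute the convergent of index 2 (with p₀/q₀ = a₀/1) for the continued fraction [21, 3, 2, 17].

Using pₖ = aₖpₖ₋₁ + pₖ₋₂, qₖ = aₖqₖ₋₁ + qₖ₋₂ (with p₋₁=1, p₋₂=0, q₋₁=0, q₋₂=1):
  k=0: a=21, p=21, q=1
  k=1: a=3, p=64, q=3
  k=2: a=2, p=149, q=7

149/7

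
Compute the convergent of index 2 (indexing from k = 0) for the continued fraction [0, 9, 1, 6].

Using pₖ = aₖpₖ₋₁ + pₖ₋₂, qₖ = aₖqₖ₋₁ + qₖ₋₂ (with p₋₁=1, p₋₂=0, q₋₁=0, q₋₂=1):
  k=0: a=0, p=0, q=1
  k=1: a=9, p=1, q=9
  k=2: a=1, p=1, q=10

1/10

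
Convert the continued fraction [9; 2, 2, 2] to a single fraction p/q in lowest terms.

113/12

Using pₖ = aₖpₖ₋₁ + pₖ₋₂ and qₖ = aₖqₖ₋₁ + qₖ₋₂:
  k=0: a=9, p=9, q=1
  k=1: a=2, p=19, q=2
  k=2: a=2, p=47, q=5
  k=3: a=2, p=113, q=12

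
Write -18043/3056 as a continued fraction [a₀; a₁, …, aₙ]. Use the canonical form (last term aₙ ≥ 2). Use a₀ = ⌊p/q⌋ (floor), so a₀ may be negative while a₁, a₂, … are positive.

-18043 = -6*3056 + 293
3056 = 10*293 + 126
293 = 2*126 + 41
126 = 3*41 + 3
41 = 13*3 + 2
3 = 1*2 + 1
2 = 2*1 + 0  (stop)
So -18043/3056 = [-6; 10, 2, 3, 13, 1, 2].

[-6; 10, 2, 3, 13, 1, 2]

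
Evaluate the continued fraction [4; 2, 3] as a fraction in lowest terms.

31/7

Fold from the inside: start with 3/1.
  2 + 1/3 = 7/3
  4 + 3/7 = 31/7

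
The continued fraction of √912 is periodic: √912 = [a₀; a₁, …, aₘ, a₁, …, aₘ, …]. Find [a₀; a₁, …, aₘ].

a₀ = ⌊√912⌋ = 30.
With m₀=0, d₀=1 and mₖ₊₁ = dₖaₖ − mₖ, dₖ₊₁ = (n − mₖ₊₁²)/dₖ, aₖ₊₁ = ⌊(a₀+mₖ₊₁)/dₖ₊₁⌋:
  k=1: m=30, d=12, a=5
  k=2: m=30, d=1, a=60
d=1 and a=2a₀=60 at k=2, so the next step gives (m, d) = (30, 12) again — its k=1 value — and the period has length 2.

[30; 5, 60]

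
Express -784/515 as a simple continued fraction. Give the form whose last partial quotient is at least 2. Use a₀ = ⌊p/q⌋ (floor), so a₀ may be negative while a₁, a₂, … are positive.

-784 = -2×515 + 246
515 = 2×246 + 23
246 = 10×23 + 16
23 = 1×16 + 7
16 = 2×7 + 2
7 = 3×2 + 1
2 = 2×1 + 0  (stop)
So -784/515 = [-2; 2, 10, 1, 2, 3, 2].

[-2; 2, 10, 1, 2, 3, 2]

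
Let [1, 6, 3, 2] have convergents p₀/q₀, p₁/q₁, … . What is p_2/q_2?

Using pₖ = aₖpₖ₋₁ + pₖ₋₂, qₖ = aₖqₖ₋₁ + qₖ₋₂ (with p₋₁=1, p₋₂=0, q₋₁=0, q₋₂=1):
  k=0: a=1, p=1, q=1
  k=1: a=6, p=7, q=6
  k=2: a=3, p=22, q=19

22/19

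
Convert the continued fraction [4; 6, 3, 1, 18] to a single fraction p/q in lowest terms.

Fold from the inside: start with 18/1.
  1 + 1/18 = 19/18
  3 + 18/19 = 75/19
  6 + 19/75 = 469/75
  4 + 75/469 = 1951/469

1951/469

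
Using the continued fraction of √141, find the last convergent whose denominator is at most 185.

√141 = [11; 1, 6, 1, 22, …] (period length 4).
Convergents:
  p_0/q_0 = 11/1
  p_1/q_1 = 12/1
  p_2/q_2 = 83/7
  p_3/q_3 = 95/8
  p_4/q_4 = 2173/183
  p_5/q_5 = 2268/191
q_4 = 183 ≤ 185 < 191 = q_5, so the answer is 2173/183.

2173/183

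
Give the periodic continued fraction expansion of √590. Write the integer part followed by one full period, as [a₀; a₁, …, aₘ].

a₀ = ⌊√590⌋ = 24.
With m₀=0, d₀=1 and mₖ₊₁ = dₖaₖ − mₖ, dₖ₊₁ = (n − mₖ₊₁²)/dₖ, aₖ₊₁ = ⌊(a₀+mₖ₊₁)/dₖ₊₁⌋:
  k=1: m=24, d=14, a=3
  k=2: m=18, d=19, a=2
  k=3: m=20, d=10, a=4
  k=4: m=20, d=19, a=2
  k=5: m=18, d=14, a=3
  k=6: m=24, d=1, a=48
d=1 and a=2a₀=48 at k=6, so the next step gives (m, d) = (24, 14) again — its k=1 value — and the period has length 6.

[24; 3, 2, 4, 2, 3, 48]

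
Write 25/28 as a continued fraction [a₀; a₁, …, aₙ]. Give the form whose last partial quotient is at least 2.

[0; 1, 8, 3]

25 = 0·28 + 25
28 = 1·25 + 3
25 = 8·3 + 1
3 = 3·1 + 0  (stop)
So 25/28 = [0; 1, 8, 3].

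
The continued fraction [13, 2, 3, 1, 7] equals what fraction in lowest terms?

Fold from the inside: start with 7/1.
  1 + 1/7 = 8/7
  3 + 7/8 = 31/8
  2 + 8/31 = 70/31
  13 + 31/70 = 941/70

941/70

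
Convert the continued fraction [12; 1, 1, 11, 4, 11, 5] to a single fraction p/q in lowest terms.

Fold from the inside: start with 5/1.
  11 + 1/5 = 56/5
  4 + 5/56 = 229/56
  11 + 56/229 = 2575/229
  1 + 229/2575 = 2804/2575
  1 + 2575/2804 = 5379/2804
  12 + 2804/5379 = 67352/5379

67352/5379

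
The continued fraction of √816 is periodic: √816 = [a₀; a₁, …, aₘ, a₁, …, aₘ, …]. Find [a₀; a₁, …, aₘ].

a₀ = ⌊√816⌋ = 28.

[28; 1, 1, 3, 3, 3, 1, 1, 56]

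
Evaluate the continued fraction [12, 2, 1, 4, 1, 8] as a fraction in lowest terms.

Fold from the inside: start with 8/1.
  1 + 1/8 = 9/8
  4 + 8/9 = 44/9
  1 + 9/44 = 53/44
  2 + 44/53 = 150/53
  12 + 53/150 = 1853/150

1853/150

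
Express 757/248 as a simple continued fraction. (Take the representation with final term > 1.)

[3; 19, 13]

757 = 3×248 + 13
248 = 19×13 + 1
13 = 13×1 + 0  (stop)
So 757/248 = [3; 19, 13].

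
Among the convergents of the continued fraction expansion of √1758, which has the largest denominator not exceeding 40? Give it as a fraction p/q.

587/14

√1758 = [41; 1, 12, 1, 82, …] (period length 4).
Convergents:
  p_0/q_0 = 41/1
  p_1/q_1 = 42/1
  p_2/q_2 = 545/13
  p_3/q_3 = 587/14
  p_4/q_4 = 48679/1161
q_3 = 14 ≤ 40 < 1161 = q_4, so the answer is 587/14.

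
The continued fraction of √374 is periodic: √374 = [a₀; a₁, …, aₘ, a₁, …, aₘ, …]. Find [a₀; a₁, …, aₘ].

a₀ = ⌊√374⌋ = 19.
With m₀=0, d₀=1 and mₖ₊₁ = dₖaₖ − mₖ, dₖ₊₁ = (n − mₖ₊₁²)/dₖ, aₖ₊₁ = ⌊(a₀+mₖ₊₁)/dₖ₊₁⌋:
  k=1: m=19, d=13, a=2
  k=2: m=7, d=25, a=1
  k=3: m=18, d=2, a=18
  k=4: m=18, d=25, a=1
  k=5: m=7, d=13, a=2
  k=6: m=19, d=1, a=38
d=1 and a=2a₀=38 at k=6, so the next step gives (m, d) = (19, 13) again — its k=1 value — and the period has length 6.

[19; 2, 1, 18, 1, 2, 38]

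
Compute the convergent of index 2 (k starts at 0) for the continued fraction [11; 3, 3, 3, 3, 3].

Using pₖ = aₖpₖ₋₁ + pₖ₋₂, qₖ = aₖqₖ₋₁ + qₖ₋₂ (with p₋₁=1, p₋₂=0, q₋₁=0, q₋₂=1):
  k=0: a=11, p=11, q=1
  k=1: a=3, p=34, q=3
  k=2: a=3, p=113, q=10

113/10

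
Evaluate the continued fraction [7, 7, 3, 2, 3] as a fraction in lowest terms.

1249/175

Using pₖ = aₖpₖ₋₁ + pₖ₋₂ and qₖ = aₖqₖ₋₁ + qₖ₋₂:
  k=0: a=7, p=7, q=1
  k=1: a=7, p=50, q=7
  k=2: a=3, p=157, q=22
  k=3: a=2, p=364, q=51
  k=4: a=3, p=1249, q=175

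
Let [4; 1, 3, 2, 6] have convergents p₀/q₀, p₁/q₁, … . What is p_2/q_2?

19/4

Using pₖ = aₖpₖ₋₁ + pₖ₋₂, qₖ = aₖqₖ₋₁ + qₖ₋₂ (with p₋₁=1, p₋₂=0, q₋₁=0, q₋₂=1):
  k=0: a=4, p=4, q=1
  k=1: a=1, p=5, q=1
  k=2: a=3, p=19, q=4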